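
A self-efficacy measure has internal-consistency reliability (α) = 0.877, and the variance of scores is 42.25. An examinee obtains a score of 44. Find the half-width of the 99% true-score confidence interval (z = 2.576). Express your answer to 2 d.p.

SD = √42.25 ≃ 6.5000
SEM = 6.5000 × √(1 − 0.8770) = 6.5000 × √0.1230 ≃ 6.5000 × 0.3507 ≃ 2.2796
Half-width = 2.576×2.2796 ≃ 5.8723

5.87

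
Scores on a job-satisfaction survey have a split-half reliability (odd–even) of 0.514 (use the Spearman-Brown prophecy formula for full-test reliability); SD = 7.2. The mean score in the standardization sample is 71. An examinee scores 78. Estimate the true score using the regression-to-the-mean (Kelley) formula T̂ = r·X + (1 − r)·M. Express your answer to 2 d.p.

75.75

Spearman-Brown: r = 2(0.514) / (1 + 0.514) = 1.028 / 1.514 ≈ 0.679
T̂ = 0.679(78) + 0.321(71) ≈ 75.753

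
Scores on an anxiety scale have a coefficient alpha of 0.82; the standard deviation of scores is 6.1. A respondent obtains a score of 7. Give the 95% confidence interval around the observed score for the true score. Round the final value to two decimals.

[1.93, 12.07]

SEM = 6.1000*√(1 − 0.8200) ≈ 2.5880
Margin = 1.96 * 2.5880 ≈ 5.0725
95% CI: 7 ± 5.0725 = [1.9275, 12.0725]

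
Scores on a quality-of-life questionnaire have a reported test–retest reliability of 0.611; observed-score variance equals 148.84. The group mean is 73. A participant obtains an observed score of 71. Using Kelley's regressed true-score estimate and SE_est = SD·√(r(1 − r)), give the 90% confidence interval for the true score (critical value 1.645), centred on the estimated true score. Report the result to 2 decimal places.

[61.99, 81.56]

SD = √148.84 ≈ 12.2000
T̂ = 0.6110(71) + 0.3890(73) ≈ 71.7780
SE_est = 12.2000*√(0.6110*0.3890) ≈ 5.9478
CI = 71.7780 ± 1.645 * 5.9478 → [61.9939, 81.5621]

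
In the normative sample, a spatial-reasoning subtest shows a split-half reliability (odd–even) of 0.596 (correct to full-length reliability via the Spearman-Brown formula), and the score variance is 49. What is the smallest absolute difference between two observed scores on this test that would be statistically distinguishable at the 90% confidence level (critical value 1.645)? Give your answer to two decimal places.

8.19

SD = √49 = 7.00000
Spearman-Brown: r = 2(0.596) / (1 + 0.596) = 1.19200 / 1.59600 ≈ 0.74687
SEM = 7.00000 × √(1 − 0.74687) = 7.00000 × √0.25313 ≈ 7.00000 × 0.50312 ≈ 3.52186
SE_diff = √2 × SEM ≈ 4.98066
Smallest detectable difference = 1.645×4.98066 ≈ 8.19319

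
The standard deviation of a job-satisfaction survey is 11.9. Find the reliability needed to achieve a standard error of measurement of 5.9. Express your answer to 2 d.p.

r = 1 − (5.900/11.9)² ≈ 1 − 0.246 ≈ 0.754

0.75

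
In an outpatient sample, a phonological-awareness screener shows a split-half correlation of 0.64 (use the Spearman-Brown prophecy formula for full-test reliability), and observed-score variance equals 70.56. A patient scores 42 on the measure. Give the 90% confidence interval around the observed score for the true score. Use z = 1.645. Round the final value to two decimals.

[35.53, 48.47]

SD = √70.56 = 8.4000
Full-length reliability (Spearman-Brown) = 2(0.64)/(1+0.64) ≈ 0.7805
The standard error of measurement is 8.4000*√(1 − 0.7805) ≈ 8.4000*0.4685 ≈ 3.9356.
Margin = 1.645 * 3.9356 ≈ 6.4740
CI = 42 ± 6.4740 → [35.5260, 48.4740]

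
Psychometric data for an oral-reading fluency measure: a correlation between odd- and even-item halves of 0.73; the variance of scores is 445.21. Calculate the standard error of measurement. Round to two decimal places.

8.34

SD = √445.21 = 21.100
Full-length reliability (Spearman-Brown) = 2(0.73)/(1+0.73) ≈ 0.844
SEM = 21.100 · √(1 − 0.844) = 21.100 · √0.156 ≈ 21.100 · 0.395 ≈ 8.336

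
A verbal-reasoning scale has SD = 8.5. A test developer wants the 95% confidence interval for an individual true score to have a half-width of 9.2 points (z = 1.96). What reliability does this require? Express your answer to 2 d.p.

Required SEM = 9.2 / 1.96 ≈ 4.6939
r = 1 − (SEM / SD)² = 1 − (4.6939 / 8.5)² ≈ 1 − 0.3049 ≈ 0.6951

0.70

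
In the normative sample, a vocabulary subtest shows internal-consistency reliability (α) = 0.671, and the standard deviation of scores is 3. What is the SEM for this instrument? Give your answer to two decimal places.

SEM = 3.0000 × √(1 − 0.6710) = 3.0000 × √0.3290 ≈ 3.0000 × 0.5736 ≈ 1.7208

1.72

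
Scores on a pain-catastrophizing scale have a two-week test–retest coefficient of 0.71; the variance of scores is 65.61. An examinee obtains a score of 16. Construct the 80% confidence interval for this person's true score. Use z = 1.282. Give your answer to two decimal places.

[10.41, 21.59]

σ = 65.61^(1/2) = 8.1000
SEM = 8.1000 × √(1 − 0.7100) = 8.1000 × √0.2900 ≈ 8.1000 × 0.5385 ≈ 4.3620
1.282 × SEM ≈ 5.5921
80% CI: 16 ± 5.5921 = [10.4079, 21.5921]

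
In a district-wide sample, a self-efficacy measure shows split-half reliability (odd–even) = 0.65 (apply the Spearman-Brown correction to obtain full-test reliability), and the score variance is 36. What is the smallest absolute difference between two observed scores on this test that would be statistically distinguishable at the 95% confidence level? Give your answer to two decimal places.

σ = 36^(1/2) = 6.0000
r_full = 2·0.65 / (1 + 0.65) ≈ 0.7879
SEM = 6.0000·√(1 − 0.7879) ≈ 2.7634
SE_diff = SEM · √2 ≈ 2.7634 · 1.4142 ≈ 3.9080
Smallest detectable difference = 1.96·3.9080 ≈ 7.6597

7.66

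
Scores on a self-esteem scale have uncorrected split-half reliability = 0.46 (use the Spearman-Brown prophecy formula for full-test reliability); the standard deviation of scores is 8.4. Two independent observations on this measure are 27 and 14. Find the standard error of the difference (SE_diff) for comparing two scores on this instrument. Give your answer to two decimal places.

Spearman-Brown: r = 2(0.46) / (1 + 0.46) = 0.92000 / 1.46000 ≈ 0.63014
The standard error of measurement is 8.40000·√(1 − 0.63014) ≈ 8.40000·0.60816 ≈ 5.10857.
Standard error of the difference = 5.10857·√2 ≈ 7.22462

7.22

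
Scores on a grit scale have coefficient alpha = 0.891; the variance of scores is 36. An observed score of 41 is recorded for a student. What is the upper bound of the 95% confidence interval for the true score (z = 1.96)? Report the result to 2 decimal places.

44.88

SD = √36 = 6.00000
SEM = 6.00000·√(1 − 0.89100) ≈ 1.98091
Margin = 1.96 · 1.98091 ≈ 3.88258
Upper bound: 41 + 3.88258 = 44.88258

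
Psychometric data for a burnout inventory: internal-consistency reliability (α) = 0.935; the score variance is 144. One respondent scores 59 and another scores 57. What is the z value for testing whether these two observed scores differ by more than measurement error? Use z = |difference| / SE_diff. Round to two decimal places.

0.46

SD = √144 = 12.0000
SEM = 12.0000×√(1 − 0.9350) ≃ 3.0594
SE_diff = SEM × √2 ≃ 3.0594 × 1.4142 ≃ 4.3267
z = 2 / 4.3267 ≃ 0.4623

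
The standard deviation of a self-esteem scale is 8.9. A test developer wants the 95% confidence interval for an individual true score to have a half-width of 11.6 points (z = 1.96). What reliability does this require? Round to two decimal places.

0.56

SEM needed = half-width / z = 11.6/1.96 ≈ 5.9184
Required reliability = 1 − (SEM/SD)² = 1 − 0.4422 ≈ 0.5578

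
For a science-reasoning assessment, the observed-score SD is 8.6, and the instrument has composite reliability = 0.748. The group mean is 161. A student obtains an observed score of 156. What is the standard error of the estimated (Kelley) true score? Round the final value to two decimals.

3.73

SE_est = SD × √(r(1 − r)) = 8.600 × √0.188 ≈ 8.600 × 0.434 ≈ 3.734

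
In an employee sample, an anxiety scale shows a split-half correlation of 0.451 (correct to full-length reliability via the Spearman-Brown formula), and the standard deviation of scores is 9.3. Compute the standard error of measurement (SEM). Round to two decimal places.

5.72

Spearman-Brown: r = 2(0.451) / (1 + 0.451) = 0.90200 / 1.45100 ≈ 0.62164
SEM = 9.30000 × √(1 − 0.62164) = 9.30000 × √0.37836 ≈ 9.30000 × 0.61511 ≈ 5.72052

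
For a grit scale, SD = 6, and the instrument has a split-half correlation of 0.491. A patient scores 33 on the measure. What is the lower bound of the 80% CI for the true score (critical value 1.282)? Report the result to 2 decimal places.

Full-length reliability (Spearman-Brown) = 2(0.491)/(1+0.491) ≈ 0.659
SEM = 6.000 · √(1 − 0.659) = 6.000 · √0.341 ≈ 6.000 · 0.584 ≈ 3.506
1.282 · SEM ≈ 4.494
Lower limit = 33 − 4.494 ≈ 28.506

28.51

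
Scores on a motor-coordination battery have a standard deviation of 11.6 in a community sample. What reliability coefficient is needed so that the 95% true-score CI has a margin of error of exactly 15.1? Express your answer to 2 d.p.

Required SEM = 15.1 / 1.96 ≈ 7.704
Required reliability = 1 − (SEM/SD)² = 1 − 0.441 ≈ 0.559

0.56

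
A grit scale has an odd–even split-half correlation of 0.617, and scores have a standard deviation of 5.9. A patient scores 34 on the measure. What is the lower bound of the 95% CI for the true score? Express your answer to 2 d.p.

r_full = 2·0.617 / (1 + 0.617) ≈ 0.7631
SEM = 5.9000 × √(1 − 0.7631) = 5.9000 × √0.2369 ≈ 5.9000 × 0.4867 ≈ 2.8714
1.96 × SEM ≈ 5.6280
Lower limit = 34 − 5.6280 ≈ 28.3720

28.37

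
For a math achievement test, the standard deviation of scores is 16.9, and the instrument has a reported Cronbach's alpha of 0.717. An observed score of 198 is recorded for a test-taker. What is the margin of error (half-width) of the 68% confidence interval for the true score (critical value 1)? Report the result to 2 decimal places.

SEM = 16.900 × √(1 − 0.717) = 16.900 × √0.283 ≈ 16.900 × 0.532 ≈ 8.990
Margin = 1 × 8.990 ≈ 8.990

8.99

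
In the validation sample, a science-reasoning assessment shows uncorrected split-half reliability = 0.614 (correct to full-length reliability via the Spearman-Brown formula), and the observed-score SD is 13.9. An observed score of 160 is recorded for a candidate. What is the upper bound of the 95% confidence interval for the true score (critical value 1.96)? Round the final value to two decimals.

Full-length reliability (Spearman-Brown) = 2(0.614)/(1+0.614) ≈ 0.761
SEM = 13.900 · √(1 − 0.761) = 13.900 · √0.239 ≈ 13.900 · 0.489 ≈ 6.798
Margin = 1.96 · 6.798 ≈ 13.323
Upper limit = 160 + 13.323 ≈ 173.323

173.32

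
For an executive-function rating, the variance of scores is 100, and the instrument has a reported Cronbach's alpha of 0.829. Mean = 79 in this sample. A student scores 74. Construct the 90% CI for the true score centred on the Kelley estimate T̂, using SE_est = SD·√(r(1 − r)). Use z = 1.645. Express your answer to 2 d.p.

[68.66, 81.05]

SD = √100 ≃ 10.000
T̂ = r·X + (1 − r)·M = 0.829·74 + 0.171·79 = 61.346 + 13.509 ≃ 74.855
SE_est = 10.000·√(0.829·0.171) ≃ 3.765
CI = 74.855 ± 1.645 · 3.765 → [68.661, 81.049]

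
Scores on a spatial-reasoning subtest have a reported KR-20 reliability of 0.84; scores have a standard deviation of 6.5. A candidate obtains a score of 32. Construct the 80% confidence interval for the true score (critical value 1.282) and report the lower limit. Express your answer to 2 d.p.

SEM = 6.500·√(1 − 0.840) ≃ 2.600
Half-width = 1.282·2.600 ≃ 3.333
Lower bound: 32 − 3.333 = 28.667

28.67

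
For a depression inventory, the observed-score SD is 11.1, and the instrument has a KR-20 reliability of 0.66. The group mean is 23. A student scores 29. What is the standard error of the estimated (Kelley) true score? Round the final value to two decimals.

SE_est = SD × √(r(1 − r)) = 11.100 × √0.224 ≈ 11.100 × 0.474 ≈ 5.258

5.26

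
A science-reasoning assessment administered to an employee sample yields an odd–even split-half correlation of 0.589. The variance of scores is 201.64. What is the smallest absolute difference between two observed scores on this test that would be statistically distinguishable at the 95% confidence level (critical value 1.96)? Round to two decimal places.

20.02

SD = √201.64 = 14.2000
Spearman-Brown: r = 2(0.589) / (1 + 0.589) = 1.1780 / 1.5890 ≈ 0.7413
SEM = 14.2000·√(1 − 0.7413) ≈ 7.2218
Standard error of the difference = 7.2218·√2 ≈ 10.2132
Smallest detectable difference = 1.96·10.2132 ≈ 20.0179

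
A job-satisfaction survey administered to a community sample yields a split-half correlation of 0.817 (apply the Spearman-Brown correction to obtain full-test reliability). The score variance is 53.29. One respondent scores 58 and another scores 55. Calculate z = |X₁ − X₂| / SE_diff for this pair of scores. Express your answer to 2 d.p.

SD = √53.29 ≈ 7.300
Full-length reliability (Spearman-Brown) = 2(0.817)/(1+0.817) ≈ 0.899
SEM = 7.300 × √(1 − 0.899) = 7.300 × √0.101 ≈ 7.300 × 0.317 ≈ 2.317
SE_diff = SEM × √2 ≈ 2.317 × 1.414 ≈ 3.276
z = |58 − 55| / 3.276 = 3 / 3.276 ≈ 0.916

0.92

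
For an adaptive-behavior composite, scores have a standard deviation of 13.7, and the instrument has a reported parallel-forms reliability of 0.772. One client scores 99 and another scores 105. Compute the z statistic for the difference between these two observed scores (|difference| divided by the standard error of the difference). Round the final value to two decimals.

SEM = 13.7000 * √(1 − 0.7720) = 13.7000 * √0.2280 ≈ 13.7000 * 0.4775 ≈ 6.5417
SE_diff = √2 * SEM ≈ 9.2513
z = |99 − 105| / 9.2513 = 6 / 9.2513 ≈ 0.6486

0.65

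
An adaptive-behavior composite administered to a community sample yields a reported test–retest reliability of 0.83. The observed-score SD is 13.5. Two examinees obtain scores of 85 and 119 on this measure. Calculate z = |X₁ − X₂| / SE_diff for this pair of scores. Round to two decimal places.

The standard error of measurement is 13.500·√(1 − 0.830) ≈ 13.500·0.412 ≈ 5.566.
SE_diff = √2 · SEM ≈ 7.872
z = |85 − 119| / 7.872 = 34 / 7.872 ≈ 4.319

4.32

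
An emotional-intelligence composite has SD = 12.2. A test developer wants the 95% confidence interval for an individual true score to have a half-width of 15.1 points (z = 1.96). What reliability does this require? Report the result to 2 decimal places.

SEM needed = half-width / z = 15.1/1.96 ≈ 7.704
r = 1 − (7.704/12.2)² ≈ 1 − 0.399 ≈ 0.601

0.60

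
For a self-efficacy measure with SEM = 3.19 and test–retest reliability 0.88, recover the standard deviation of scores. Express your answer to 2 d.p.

9.21

σ = SEM·(1 − r)^(−1/2) ≈ 3.19*2.88675 ≈ 9.20874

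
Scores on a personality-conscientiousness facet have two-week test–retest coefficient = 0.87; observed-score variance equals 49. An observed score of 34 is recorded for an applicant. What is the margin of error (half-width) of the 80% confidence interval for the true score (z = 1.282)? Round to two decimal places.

3.24

SD = √49 = 7.000
The standard error of measurement is 7.000*√(1 − 0.870) ≈ 7.000*0.361 ≈ 2.524.
Margin = 1.282 * 2.524 ≈ 3.236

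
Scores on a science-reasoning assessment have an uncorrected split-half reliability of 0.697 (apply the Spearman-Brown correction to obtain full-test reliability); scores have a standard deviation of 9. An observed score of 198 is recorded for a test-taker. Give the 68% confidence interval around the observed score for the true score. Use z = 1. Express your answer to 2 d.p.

[194.20, 201.80]

Spearman-Brown: r = 2(0.697) / (1 + 0.697) = 1.39400 / 1.69700 ≈ 0.82145
The standard error of measurement is 9.00000×√(1 − 0.82145) ≈ 9.00000×0.42255 ≈ 3.80297.
Half-width = 1×3.80297 ≈ 3.80297
Interval: (194.19703, 201.80297)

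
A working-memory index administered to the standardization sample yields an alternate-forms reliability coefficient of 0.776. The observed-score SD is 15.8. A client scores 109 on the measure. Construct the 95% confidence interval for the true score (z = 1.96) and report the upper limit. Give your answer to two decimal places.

SEM = 15.8000 · √(1 − 0.7760) = 15.8000 · √0.2240 ≈ 15.8000 · 0.4733 ≈ 7.4779
Half-width = 1.96·7.4779 ≈ 14.6567
Upper limit = 109 + 14.6567 ≈ 123.6567

123.66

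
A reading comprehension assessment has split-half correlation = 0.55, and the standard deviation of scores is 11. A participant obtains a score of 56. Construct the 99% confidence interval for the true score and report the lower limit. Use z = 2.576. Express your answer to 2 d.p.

Full-length reliability (Spearman-Brown) = 2(0.55)/(1+0.55) ≈ 0.7097
The standard error of measurement is 11.0000*√(1 − 0.7097) ≈ 11.0000*0.5388 ≈ 5.9270.
Half-width = 2.576*5.9270 ≈ 15.2679
Lower bound: 56 − 15.2679 = 40.7321

40.73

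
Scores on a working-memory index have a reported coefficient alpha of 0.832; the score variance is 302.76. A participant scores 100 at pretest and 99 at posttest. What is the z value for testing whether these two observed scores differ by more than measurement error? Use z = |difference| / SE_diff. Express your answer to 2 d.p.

0.10

SD = √302.76 = 17.400
The standard error of measurement is 17.400×√(1 − 0.832) ≈ 17.400×0.410 ≈ 7.132.
Standard error of the difference = 7.132·√2 ≈ 10.086
z = 1 / 10.086 ≈ 0.099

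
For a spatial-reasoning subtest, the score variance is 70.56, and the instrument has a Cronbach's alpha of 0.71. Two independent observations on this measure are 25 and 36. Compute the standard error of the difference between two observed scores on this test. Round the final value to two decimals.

σ = 70.56^(1/2) = 8.400
SEM = 8.400*√(1 − 0.710) ≈ 4.524
SE_diff = √2 * SEM ≈ 6.397

6.40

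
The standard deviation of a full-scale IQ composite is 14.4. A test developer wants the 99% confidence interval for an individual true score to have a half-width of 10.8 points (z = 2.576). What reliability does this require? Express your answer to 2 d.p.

Required SEM = 10.8 / 2.576 ≃ 4.1925
r = 1 − (SEM / SD)² = 1 − (4.1925 / 14.4)² ≃ 1 − 0.0848 ≃ 0.9152

0.92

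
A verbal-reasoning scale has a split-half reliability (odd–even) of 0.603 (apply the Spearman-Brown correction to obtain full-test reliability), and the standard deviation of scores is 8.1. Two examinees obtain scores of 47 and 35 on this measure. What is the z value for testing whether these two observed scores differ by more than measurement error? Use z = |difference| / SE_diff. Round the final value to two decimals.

2.11

Spearman-Brown: r = 2(0.603) / (1 + 0.603) = 1.2060 / 1.6030 ≈ 0.7523
SEM = 8.1000 · √(1 − 0.7523) = 8.1000 · √0.2477 ≈ 8.1000 · 0.4977 ≈ 4.0310
SE_diff = √2 · SEM ≈ 5.7007
z = |47 − 35| / 5.7007 = 12 / 5.7007 ≈ 2.1050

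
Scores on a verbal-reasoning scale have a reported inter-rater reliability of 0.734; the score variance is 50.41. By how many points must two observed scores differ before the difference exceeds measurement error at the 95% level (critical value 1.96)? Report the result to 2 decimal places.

10.15

SD = √50.41 ≈ 7.10000
SEM = 7.10000 × √(1 − 0.73400) = 7.10000 × √0.26600 ≈ 7.10000 × 0.51575 ≈ 3.66184
Standard error of the difference = 3.66184·√2 ≈ 5.17862
Minimum reliable difference = 1.96 × SE_diff ≈ 1.96 × 5.17862 ≈ 10.15010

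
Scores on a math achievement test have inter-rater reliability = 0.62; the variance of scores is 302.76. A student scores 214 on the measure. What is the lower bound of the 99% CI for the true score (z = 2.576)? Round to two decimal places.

186.37

SD = √302.76 = 17.400
SEM = 17.400*√(1 − 0.620) ≈ 10.726
Margin = 2.576 * 10.726 ≈ 27.630
Lower limit = 214 − 27.630 ≈ 186.370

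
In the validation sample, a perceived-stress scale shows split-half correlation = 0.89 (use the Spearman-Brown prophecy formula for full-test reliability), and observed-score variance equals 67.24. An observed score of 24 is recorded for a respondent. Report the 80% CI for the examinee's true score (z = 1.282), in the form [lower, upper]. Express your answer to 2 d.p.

[21.46, 26.54]

SD = √67.24 ≃ 8.2000
Full-length reliability (Spearman-Brown) = 2(0.89)/(1+0.89) ≃ 0.9418
SEM = 8.2000 × √(1 − 0.9418) = 8.2000 × √0.0582 ≃ 8.2000 × 0.2412 ≃ 1.9782
Half-width = 1.282×1.9782 ≃ 2.5361
80% CI: 24 ± 2.5361 = [21.4639, 26.5361]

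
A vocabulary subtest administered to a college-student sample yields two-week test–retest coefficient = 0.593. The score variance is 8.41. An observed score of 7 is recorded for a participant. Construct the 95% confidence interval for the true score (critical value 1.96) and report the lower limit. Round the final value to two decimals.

SD = √8.41 = 2.9000
SEM = 2.9000 * √(1 − 0.5930) = 2.9000 * √0.4070 ≃ 2.9000 * 0.6380 ≃ 1.8501
1.96 * SEM ≃ 3.6262
Lower bound: 7 − 3.6262 = 3.3738

3.37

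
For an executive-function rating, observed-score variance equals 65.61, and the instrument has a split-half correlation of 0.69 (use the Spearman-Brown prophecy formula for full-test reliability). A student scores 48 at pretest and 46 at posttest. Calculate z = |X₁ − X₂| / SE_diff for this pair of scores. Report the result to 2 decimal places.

0.41

σ = 65.61^(1/2) = 8.100
Full-length reliability (Spearman-Brown) = 2(0.69)/(1+0.69) ≈ 0.817
The standard error of measurement is 8.100·√(1 − 0.817) ≈ 8.100·0.428 ≈ 3.469.
SE_diff = SEM · √2 ≈ 3.469 · 1.414 ≈ 4.906
z = 2 / 4.906 ≈ 0.408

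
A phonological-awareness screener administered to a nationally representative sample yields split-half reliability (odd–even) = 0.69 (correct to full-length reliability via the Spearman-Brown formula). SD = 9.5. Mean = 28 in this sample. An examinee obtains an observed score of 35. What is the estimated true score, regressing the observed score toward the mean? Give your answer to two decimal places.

33.72

Full-length reliability (Spearman-Brown) = 2(0.69)/(1+0.69) ≃ 0.817
T̂ = 0.817(35) + 0.183(28) ≃ 33.716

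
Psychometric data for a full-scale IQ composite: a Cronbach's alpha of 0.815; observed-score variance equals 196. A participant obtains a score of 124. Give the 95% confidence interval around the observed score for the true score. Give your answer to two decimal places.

SD = √196 ≈ 14.0000
SEM = 14.0000*√(1 − 0.8150) ≈ 6.0216
Half-width = 1.96*6.0216 ≈ 11.8024
CI = 124 ± 11.8024 → [112.1976, 135.8024]

[112.20, 135.80]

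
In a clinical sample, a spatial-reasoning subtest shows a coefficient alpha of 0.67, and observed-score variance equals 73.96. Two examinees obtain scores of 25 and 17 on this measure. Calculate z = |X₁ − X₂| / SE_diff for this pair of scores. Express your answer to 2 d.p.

1.15

σ = 73.96^(1/2) = 8.6000
The standard error of measurement is 8.6000*√(1 − 0.6700) ≈ 8.6000*0.5745 ≈ 4.9403.
Standard error of the difference = 4.9403·√2 ≈ 6.9867
z = |25 − 17| / 6.9867 = 8 / 6.9867 ≈ 1.1450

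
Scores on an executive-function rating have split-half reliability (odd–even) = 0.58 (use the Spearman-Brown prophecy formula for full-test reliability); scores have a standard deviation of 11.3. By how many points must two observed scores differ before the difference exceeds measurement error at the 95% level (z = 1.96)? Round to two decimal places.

16.15

Full-length reliability (Spearman-Brown) = 2(0.58)/(1+0.58) ≈ 0.7342
SEM = 11.3000·√(1 − 0.7342) ≈ 5.8261
Standard error of the difference = 5.8261·√2 ≈ 8.2393
Smallest detectable difference = 1.96·8.2393 ≈ 16.1490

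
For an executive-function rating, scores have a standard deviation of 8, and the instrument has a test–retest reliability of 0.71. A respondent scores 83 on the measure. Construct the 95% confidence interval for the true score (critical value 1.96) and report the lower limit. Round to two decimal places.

The standard error of measurement is 8.000×√(1 − 0.710) ≈ 8.000×0.539 ≈ 4.308.
Half-width = 1.96×4.308 ≈ 8.444
Lower bound: 83 − 8.444 = 74.556

74.56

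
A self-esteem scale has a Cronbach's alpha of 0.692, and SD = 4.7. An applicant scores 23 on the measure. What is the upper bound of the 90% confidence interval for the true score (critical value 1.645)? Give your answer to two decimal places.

SEM = 4.7000·√(1 − 0.6920) ≈ 2.6084
Margin = 1.645 · 2.6084 ≈ 4.2908
Upper limit = 23 + 4.2908 ≈ 27.2908

27.29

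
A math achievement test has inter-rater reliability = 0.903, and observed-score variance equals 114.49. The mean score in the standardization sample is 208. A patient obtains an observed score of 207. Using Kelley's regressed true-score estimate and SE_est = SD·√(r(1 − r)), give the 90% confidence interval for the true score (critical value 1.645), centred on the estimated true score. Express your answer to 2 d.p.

SD = √114.49 ≈ 10.700
Estimated true score = 0.903*207 + (1 − 0.903)*208 ≈ 207.097
SE_est = SD * √(r(1 − r)) = 10.700 * √0.088 ≈ 10.700 * 0.296 ≈ 3.167
90% CI: 207.097 ± 5.209 ≈ (201.888, 212.306)

[201.89, 212.31]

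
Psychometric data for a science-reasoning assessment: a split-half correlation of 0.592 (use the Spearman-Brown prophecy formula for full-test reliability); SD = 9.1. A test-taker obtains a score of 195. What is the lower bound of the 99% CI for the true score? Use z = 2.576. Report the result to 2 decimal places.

Spearman-Brown: r = 2(0.592) / (1 + 0.592) = 1.1840 / 1.5920 ≃ 0.7437
SEM = 9.1000 × √(1 − 0.7437) = 9.1000 × √0.2563 ≃ 9.1000 × 0.5062 ≃ 4.6068
Margin = 2.576 × 4.6068 ≃ 11.8671
Lower bound: 195 − 11.8671 = 183.1329

183.13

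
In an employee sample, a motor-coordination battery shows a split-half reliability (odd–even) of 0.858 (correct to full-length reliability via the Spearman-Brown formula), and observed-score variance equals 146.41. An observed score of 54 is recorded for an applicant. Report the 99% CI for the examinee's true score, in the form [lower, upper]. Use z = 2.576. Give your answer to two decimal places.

SD = √146.41 ≈ 12.1000
Full-length reliability (Spearman-Brown) = 2(0.858)/(1+0.858) ≈ 0.9236
The standard error of measurement is 12.1000·√(1 − 0.9236) ≈ 12.1000·0.2765 ≈ 3.3451.
2.576 · SEM ≈ 8.6169
99% CI: 54 ± 8.6169 = [45.3831, 62.6169]

[45.38, 62.62]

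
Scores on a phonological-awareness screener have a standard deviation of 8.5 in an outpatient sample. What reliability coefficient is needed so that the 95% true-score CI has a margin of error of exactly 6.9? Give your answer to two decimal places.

SEM needed = half-width / z = 6.9/1.96 ≈ 3.520
r = 1 − (SEM / SD)² = 1 − (3.520 / 8.5)² ≈ 1 − 0.172 ≈ 0.828

0.83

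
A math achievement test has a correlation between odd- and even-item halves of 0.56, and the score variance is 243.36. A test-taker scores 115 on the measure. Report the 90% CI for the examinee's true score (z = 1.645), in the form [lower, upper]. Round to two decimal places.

SD = √243.36 ≈ 15.6000
Full-length reliability (Spearman-Brown) = 2(0.56)/(1+0.56) ≈ 0.7179
SEM = 15.6000 * √(1 − 0.7179) = 15.6000 * √0.2821 ≈ 15.6000 * 0.5311 ≈ 8.2849
Half-width = 1.645*8.2849 ≈ 13.6287
Interval: (101.3713, 128.6287)

[101.37, 128.63]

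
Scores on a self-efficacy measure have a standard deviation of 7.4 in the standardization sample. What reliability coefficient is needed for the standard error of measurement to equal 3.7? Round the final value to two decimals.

r = 1 − (3.700/7.4)² ≈ 1 − 0.250 ≈ 0.750

0.75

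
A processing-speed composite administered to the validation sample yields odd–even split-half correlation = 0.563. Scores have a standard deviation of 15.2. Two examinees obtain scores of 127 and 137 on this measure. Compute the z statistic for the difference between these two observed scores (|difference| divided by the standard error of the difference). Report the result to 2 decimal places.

0.88

Spearman-Brown: r = 2(0.563) / (1 + 0.563) = 1.12600 / 1.56300 ≈ 0.72041
SEM = 15.20000*√(1 − 0.72041) ≈ 8.03720
Standard error of the difference = 8.03720·√2 ≈ 11.36632
z = 10 / 11.36632 ≈ 0.87979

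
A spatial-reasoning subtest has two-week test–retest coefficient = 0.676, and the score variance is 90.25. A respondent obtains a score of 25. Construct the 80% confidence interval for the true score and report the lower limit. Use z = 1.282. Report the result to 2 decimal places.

SD = √90.25 = 9.50000
SEM = 9.50000·√(1 − 0.67600) ≈ 5.40749
Margin = 1.282 · 5.40749 ≈ 6.93241
Lower limit = 25 − 6.93241 ≈ 18.06759

18.07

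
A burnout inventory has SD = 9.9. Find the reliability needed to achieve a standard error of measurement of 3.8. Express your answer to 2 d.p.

0.85

Required reliability = 1 − (SEM/SD)² = 1 − 0.147 ≈ 0.853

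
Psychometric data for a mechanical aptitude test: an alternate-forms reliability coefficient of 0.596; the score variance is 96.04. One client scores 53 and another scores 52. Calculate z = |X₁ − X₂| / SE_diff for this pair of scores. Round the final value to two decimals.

0.11

SD = √96.04 = 9.800
SEM = 9.800 · √(1 − 0.596) = 9.800 · √0.404 ≈ 9.800 · 0.636 ≈ 6.229
SE_diff = SEM · √2 ≈ 6.229 · 1.414 ≈ 8.809
z = 1 / 8.809 ≈ 0.114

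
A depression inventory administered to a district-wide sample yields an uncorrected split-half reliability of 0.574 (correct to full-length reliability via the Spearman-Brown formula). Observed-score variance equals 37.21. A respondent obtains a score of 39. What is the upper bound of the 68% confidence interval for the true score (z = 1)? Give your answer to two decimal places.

42.17

SD = √37.21 = 6.10000
r_full = 2·0.574 / (1 + 0.574) ≈ 0.72935
SEM = 6.10000*√(1 − 0.72935) ≈ 3.17345
Half-width = 1*3.17345 ≈ 3.17345
Upper bound: 39 + 3.17345 = 42.17345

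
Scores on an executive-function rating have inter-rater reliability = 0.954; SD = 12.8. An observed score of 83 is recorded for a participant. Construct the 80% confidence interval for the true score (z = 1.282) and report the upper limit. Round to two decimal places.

86.52

SEM = 12.800 · √(1 − 0.954) = 12.800 · √0.046 ≈ 12.800 · 0.214 ≈ 2.745
1.282 · SEM ≈ 3.519
Upper bound: 83 + 3.519 = 86.519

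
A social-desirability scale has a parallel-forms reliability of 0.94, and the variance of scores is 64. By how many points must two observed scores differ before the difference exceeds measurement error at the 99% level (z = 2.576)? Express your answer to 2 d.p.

SD = √64 = 8.0000
SEM = 8.0000×√(1 − 0.9400) ≈ 1.9596
SE_diff = SEM × √2 ≈ 1.9596 × 1.4142 ≈ 2.7713
Smallest detectable difference = 2.576×2.7713 ≈ 7.1388

7.14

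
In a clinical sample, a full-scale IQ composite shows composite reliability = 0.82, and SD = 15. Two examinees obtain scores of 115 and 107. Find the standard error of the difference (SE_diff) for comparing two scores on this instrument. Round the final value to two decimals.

The standard error of measurement is 15.0000·√(1 − 0.8200) ≈ 15.0000·0.4243 ≈ 6.3640.
SE_diff = SEM · √2 ≈ 6.3640 · 1.4142 ≈ 9.0000

9.00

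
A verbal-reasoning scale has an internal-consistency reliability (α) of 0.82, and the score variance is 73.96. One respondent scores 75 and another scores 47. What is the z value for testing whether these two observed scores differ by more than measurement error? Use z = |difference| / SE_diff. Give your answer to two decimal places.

SD = √73.96 ≃ 8.600
SEM = 8.600·√(1 − 0.820) ≃ 3.649
SE_diff = SEM · √2 ≃ 3.649 · 1.414 ≃ 5.160
z = |75 − 47| / 5.160 = 28 / 5.160 ≃ 5.426

5.43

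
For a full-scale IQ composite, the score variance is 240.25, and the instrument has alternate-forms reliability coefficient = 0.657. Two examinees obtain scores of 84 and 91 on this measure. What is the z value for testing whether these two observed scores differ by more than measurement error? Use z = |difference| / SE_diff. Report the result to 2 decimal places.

0.55

SD = √240.25 = 15.500
The standard error of measurement is 15.500×√(1 − 0.657) ≃ 15.500×0.586 ≃ 9.078.
Standard error of the difference = 9.078·√2 ≃ 12.838
z = 7 / 12.838 ≃ 0.545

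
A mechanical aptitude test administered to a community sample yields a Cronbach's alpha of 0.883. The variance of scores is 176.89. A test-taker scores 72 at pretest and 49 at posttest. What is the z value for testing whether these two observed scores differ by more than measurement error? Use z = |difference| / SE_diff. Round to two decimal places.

3.57

SD = √176.89 = 13.30000
SEM = 13.30000*√(1 − 0.88300) ≃ 4.54930
Standard error of the difference = 4.54930·√2 ≃ 6.43368
z = 23 / 6.43368 ≃ 3.57494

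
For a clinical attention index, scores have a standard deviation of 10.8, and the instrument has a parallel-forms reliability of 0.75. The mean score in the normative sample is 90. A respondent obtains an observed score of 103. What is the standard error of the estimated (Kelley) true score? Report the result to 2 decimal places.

SE_est = SD × √(r(1 − r)) = 10.800 × √0.188 ≃ 10.800 × 0.433 ≃ 4.677

4.68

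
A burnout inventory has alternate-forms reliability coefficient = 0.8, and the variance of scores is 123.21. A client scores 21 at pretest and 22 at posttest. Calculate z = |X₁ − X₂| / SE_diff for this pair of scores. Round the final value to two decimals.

SD = √123.21 ≈ 11.1000
The standard error of measurement is 11.1000×√(1 − 0.8000) ≈ 11.1000×0.4472 ≈ 4.9641.
SE_diff = SEM × √2 ≈ 4.9641 × 1.4142 ≈ 7.0203
z = |21 − 22| / 7.0203 = 1 / 7.0203 ≈ 0.1424

0.14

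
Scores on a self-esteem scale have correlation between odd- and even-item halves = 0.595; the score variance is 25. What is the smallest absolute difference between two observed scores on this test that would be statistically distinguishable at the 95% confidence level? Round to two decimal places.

σ = 25^(1/2) = 5.0000
r_full = 2·0.595 / (1 + 0.595) ≈ 0.7461
SEM = 5.0000 * √(1 − 0.7461) = 5.0000 * √0.2539 ≈ 5.0000 * 0.5039 ≈ 2.5195
SE_diff = √2 * SEM ≈ 3.5631
Smallest detectable difference = 1.96*3.5631 ≈ 6.9837

6.98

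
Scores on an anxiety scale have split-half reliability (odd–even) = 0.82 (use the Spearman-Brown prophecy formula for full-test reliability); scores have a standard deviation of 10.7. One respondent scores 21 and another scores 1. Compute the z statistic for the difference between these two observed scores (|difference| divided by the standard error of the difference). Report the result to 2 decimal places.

r_full = 2·0.82 / (1 + 0.82) ≈ 0.901
The standard error of measurement is 10.700*√(1 − 0.901) ≈ 10.700*0.314 ≈ 3.365.
SE_diff = SEM * √2 ≈ 3.365 * 1.414 ≈ 4.759
z = |21 − 1| / 4.759 = 20 / 4.759 ≈ 4.203

4.20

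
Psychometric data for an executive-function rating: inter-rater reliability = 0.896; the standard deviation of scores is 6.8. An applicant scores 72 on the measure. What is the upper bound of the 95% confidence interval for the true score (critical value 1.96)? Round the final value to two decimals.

The standard error of measurement is 6.800*√(1 − 0.896) ≈ 6.800*0.322 ≈ 2.193.
1.96 * SEM ≈ 4.298
Upper bound: 72 + 4.298 = 76.298

76.30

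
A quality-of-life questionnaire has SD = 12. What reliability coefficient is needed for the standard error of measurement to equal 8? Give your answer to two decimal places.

0.56

r = 1 − (SEM / SD)² = 1 − (8.000 / 12)² ≈ 1 − 0.444 ≈ 0.556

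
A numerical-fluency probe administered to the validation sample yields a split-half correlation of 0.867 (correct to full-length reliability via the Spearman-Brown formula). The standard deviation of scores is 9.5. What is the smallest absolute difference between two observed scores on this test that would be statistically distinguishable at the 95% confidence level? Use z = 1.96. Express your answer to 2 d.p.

Spearman-Brown: r = 2(0.867) / (1 + 0.867) = 1.7340 / 1.8670 ≈ 0.9288
SEM = 9.5000*√(1 − 0.9288) ≈ 2.5356
SE_diff = SEM * √2 ≈ 2.5356 * 1.4142 ≈ 3.5859
Minimum reliable difference = 1.96 * SE_diff ≈ 1.96 * 3.5859 ≈ 7.0283

7.03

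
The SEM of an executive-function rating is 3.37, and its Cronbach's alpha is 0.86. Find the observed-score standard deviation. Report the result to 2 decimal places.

9.01

SD = SEM / √(1 − r) = 3.37 / √0.1400 ≈ 3.37 / 0.3742 ≈ 9.0067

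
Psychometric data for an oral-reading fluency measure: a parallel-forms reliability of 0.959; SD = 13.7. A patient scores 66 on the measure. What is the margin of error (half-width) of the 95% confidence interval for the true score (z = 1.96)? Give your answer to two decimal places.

5.44

SEM = 13.7000 * √(1 − 0.9590) = 13.7000 * √0.0410 ≃ 13.7000 * 0.2025 ≃ 2.7740
1.96 * SEM ≃ 5.4371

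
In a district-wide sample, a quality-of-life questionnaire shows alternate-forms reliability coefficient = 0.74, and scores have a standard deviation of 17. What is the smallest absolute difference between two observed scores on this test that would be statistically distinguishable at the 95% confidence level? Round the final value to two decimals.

The standard error of measurement is 17.0000*√(1 − 0.7400) ≈ 17.0000*0.5099 ≈ 8.6683.
SE_diff = SEM * √2 ≈ 8.6683 * 1.4142 ≈ 12.2589
Smallest detectable difference = 1.96*12.2589 ≈ 24.0274

24.03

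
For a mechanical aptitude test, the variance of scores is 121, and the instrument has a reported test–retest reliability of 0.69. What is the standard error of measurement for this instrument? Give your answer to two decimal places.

SD = √121 = 11.00000
The standard error of measurement is 11.00000×√(1 − 0.69000) ≈ 11.00000×0.55678 ≈ 6.12454.

6.12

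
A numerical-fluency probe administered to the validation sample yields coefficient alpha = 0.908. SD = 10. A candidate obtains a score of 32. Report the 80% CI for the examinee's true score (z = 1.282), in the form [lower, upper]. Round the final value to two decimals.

SEM = 10.00000×√(1 − 0.90800) ≃ 3.03315
1.282 × SEM ≃ 3.88850
Interval: (28.11150, 35.88850)

[28.11, 35.89]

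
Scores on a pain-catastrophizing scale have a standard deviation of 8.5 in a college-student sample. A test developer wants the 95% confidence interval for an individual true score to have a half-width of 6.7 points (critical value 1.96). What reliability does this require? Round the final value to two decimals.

0.84

Required SEM = 6.7 / 1.96 ≈ 3.418
r = 1 − (SEM / SD)² = 1 − (3.418 / 8.5)² ≈ 1 − 0.162 ≈ 0.838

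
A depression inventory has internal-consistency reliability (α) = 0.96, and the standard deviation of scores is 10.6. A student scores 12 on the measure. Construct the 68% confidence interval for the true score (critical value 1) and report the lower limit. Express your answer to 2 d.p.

The standard error of measurement is 10.60000×√(1 − 0.96000) ≃ 10.60000×0.20000 ≃ 2.12000.
Margin = 1 × 2.12000 ≃ 2.12000
Lower limit = 12 − 2.12000 ≃ 9.88000

9.88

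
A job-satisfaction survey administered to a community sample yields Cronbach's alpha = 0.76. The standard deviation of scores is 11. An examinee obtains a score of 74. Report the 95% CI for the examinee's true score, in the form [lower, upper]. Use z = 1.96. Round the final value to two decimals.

[63.44, 84.56]

SEM = 11.000 * √(1 − 0.760) = 11.000 * √0.240 ≈ 11.000 * 0.490 ≈ 5.389
1.96 * SEM ≈ 10.562
Interval: (63.438, 84.562)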